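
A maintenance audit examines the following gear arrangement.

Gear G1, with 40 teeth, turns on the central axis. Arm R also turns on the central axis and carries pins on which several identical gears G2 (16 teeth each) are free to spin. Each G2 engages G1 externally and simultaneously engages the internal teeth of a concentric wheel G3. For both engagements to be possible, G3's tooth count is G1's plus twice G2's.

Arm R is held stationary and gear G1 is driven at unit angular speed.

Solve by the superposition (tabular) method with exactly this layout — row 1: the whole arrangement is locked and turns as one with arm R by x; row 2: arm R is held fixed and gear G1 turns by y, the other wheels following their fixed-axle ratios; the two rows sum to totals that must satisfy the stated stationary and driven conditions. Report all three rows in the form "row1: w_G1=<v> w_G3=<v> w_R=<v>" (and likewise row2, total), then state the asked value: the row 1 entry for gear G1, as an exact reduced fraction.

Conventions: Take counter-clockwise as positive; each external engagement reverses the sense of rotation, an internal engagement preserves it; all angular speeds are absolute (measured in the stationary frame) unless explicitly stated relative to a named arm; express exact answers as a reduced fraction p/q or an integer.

recognized (axles ride arm R): planetary set, 40/16/72 teeth
row 1 — lock + rotate with arm: ω_sun = ω_ring = ω_arm = x
row 2 — arm fixed, fixed-axis ratios: sun y, ring −(40/72)·y, arm 0
boundary: total ω_arm = x = 0 and total ω_sun = x + y = 1  ⇒  y = 1, x = 0
row 2 ring = −(40/72)·1 = -5/9
totals (row 1 + row 2): sun 0 + 1 = 1, ring 0 + (-5/9) = -5/9, arm 0 + 0 = 0
asked cell (row1, sun) = 0

row1: w_G1=0 w_G3=0 w_R=0
row2: w_G1=1 w_G3=-5/9 w_R=0
total: w_G1=1 w_G3=-5/9 w_R=0
asked value: 0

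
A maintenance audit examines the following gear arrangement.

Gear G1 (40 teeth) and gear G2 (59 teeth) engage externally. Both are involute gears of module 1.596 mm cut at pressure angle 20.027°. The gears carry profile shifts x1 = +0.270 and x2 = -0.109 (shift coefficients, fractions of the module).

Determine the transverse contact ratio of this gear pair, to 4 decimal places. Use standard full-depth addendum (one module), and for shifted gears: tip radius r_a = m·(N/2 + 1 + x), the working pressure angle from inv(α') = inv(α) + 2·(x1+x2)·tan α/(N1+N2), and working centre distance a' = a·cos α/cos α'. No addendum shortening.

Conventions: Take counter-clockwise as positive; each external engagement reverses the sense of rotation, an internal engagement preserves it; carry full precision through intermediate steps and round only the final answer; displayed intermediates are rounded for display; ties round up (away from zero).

1.7015

single-mesh involute tooth geometry (40T engaging 59T at module 1.596)
base radii: r_b1 = 29.989840, r_b2 = 44.235015
tip radii: r_a1 = 33.946920, r_a2 = 48.504036
inv(α') = inv(20.027°) + 2·(+0.270-0.109)·tan α/(40+59) = 0.01615246  ⇒  α' = 20.52467°
a' = a·cos α / cos α' = 79.0020·cos 20.027°/cos 20.52467° = 79.255919
action lengths: √(r_a1²−r_b1²) = 15.906063, √(r_a2²−r_b2²) = 19.897361
base pitch p_b = π·m·cos α = 4.710793
CR = (15.906063 + 19.897361 − 79.255919·sin 20.52467°)/4.710793 = 1.701508
contact ratio ≈ 1.7015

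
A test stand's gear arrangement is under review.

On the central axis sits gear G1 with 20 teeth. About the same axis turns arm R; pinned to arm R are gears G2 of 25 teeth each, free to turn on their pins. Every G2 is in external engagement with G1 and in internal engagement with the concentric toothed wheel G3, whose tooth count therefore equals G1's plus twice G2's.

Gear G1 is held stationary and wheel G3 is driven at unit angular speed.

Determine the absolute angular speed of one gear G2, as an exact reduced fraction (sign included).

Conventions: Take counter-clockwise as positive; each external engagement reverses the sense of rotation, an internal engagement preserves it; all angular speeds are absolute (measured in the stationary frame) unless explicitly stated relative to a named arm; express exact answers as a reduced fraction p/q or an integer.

7/5

recognized (axles ride arm R): planetary set, 20/25/70 teeth
ring teeth: 20 + 2·25 = 70
20(ω_sun−ω_arm) = −70(ω_ring−ω_arm),  ω_sun = 0, ω_ring = 1
20(0−ω_arm) = −70(1−ω_arm)  ⇒  90·ω_arm = 70  ⇒  ω_arm = 7/9
sun–planet mesh: 20·(0−7/9) = −25·(ω_p−ω_arm)  ⇒  ω_p−ω_arm = 28/45
ω_p = 7/9 + 28/45 = 7/5
exact speed ratio = 7/5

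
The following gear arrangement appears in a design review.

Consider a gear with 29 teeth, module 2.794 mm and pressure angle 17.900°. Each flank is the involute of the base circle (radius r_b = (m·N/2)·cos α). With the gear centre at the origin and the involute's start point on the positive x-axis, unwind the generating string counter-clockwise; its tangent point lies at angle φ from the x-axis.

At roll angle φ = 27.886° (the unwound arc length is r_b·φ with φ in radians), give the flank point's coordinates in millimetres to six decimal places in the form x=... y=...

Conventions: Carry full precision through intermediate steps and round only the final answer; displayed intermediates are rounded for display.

x=42.851159 y=1.446749

class = single-mesh tooth geometry [base-circle involute, m = 2.794, 29T]
pitch radius r_p = m·N/2 = 2.794·29/2 = 40.513000
base radius r_b = r_p·cos α = 40.513000·cos 17.900° = 38.551944
roll angle φ = 27.886° = 0.48670252 rad
x = r_b·(cos φ + φ·sin φ) = 42.851159
y = r_b·(sin φ − φ·cos φ) = 1.446749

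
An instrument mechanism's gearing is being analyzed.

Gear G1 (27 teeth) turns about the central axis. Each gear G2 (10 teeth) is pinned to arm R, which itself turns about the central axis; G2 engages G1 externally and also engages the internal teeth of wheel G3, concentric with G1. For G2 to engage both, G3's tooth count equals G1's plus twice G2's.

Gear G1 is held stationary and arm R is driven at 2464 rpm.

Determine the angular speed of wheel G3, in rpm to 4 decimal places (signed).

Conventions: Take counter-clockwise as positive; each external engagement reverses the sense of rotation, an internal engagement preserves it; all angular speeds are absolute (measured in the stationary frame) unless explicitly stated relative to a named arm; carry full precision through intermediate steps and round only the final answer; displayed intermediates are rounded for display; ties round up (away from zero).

class = planetary set [G3 = 27+2·10 = 47; Willis about the carrier]
normalise by the input: solve with ω_arm = 1, then scale by 2464 rpm
ring teeth: 27 + 2·10 = 47
27(ω_sun−ω_arm) = −47(ω_ring−ω_arm),  ω_sun = 0, ω_arm = 1
ω_ring = 1 − (27/47)(0−1) = 74/47
scale: ω_ring = 74/47 × 2464 rpm = +3879.4894 rpm

+3879.4894 rpm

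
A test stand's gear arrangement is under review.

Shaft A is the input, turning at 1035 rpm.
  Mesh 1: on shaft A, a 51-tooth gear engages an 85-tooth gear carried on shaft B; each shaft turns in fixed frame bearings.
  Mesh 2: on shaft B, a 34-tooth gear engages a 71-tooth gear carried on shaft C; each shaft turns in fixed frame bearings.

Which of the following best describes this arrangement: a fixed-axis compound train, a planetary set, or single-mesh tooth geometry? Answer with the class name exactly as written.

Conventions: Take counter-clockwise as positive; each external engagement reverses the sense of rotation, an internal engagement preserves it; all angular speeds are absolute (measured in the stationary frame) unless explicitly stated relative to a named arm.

fixed-axis compound train

2-mesh fixed-axis compound train (all bearings frame-fixed)
classification: fixed-axis compound train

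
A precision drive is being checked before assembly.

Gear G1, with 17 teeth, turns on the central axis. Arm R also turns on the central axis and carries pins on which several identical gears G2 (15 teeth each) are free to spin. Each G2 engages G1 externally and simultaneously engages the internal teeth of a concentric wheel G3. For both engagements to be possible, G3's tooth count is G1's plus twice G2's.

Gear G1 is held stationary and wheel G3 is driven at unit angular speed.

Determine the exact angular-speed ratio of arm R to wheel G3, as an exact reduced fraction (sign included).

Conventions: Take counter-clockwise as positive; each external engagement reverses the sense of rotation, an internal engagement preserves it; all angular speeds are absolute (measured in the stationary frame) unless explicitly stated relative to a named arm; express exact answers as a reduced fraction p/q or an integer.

recognized (axles ride arm R): planetary set, 17/15/47 teeth
ring teeth: 17 + 2·15 = 47
17(ω_sun−ω_arm) = −47(ω_ring−ω_arm),  ω_sun = 0, ω_ring = 1
17(0−ω_arm) = −47(1−ω_arm)  ⇒  64·ω_arm = 47  ⇒  ω_arm = 47/64
ω_out/ω_in = 47/64

47/64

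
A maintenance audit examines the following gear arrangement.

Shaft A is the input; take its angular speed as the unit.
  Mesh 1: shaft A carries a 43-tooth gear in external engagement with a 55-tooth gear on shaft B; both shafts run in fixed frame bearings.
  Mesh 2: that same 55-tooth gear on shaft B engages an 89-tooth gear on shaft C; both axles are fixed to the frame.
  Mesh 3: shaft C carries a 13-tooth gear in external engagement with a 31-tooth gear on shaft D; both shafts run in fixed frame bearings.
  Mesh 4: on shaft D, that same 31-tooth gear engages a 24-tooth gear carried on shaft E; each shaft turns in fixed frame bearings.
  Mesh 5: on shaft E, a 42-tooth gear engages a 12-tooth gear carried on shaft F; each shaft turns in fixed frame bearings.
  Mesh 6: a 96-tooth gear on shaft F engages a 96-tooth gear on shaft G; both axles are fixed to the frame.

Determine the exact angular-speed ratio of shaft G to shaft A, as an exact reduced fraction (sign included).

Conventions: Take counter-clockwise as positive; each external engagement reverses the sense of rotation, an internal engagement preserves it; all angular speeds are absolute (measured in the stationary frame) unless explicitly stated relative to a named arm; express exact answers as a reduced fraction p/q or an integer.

class = fixed-axis compound train [6 meshes; 6 ratios multiply, 6 sense flips]
mesh 1 [43T→55T]: running ratio 43/55, sense −
mesh 2 [55T→89T]: running ratio 43/89, sense +
mesh 3 [13T→31T]: running ratio 559/2759, sense −
mesh 4 [31T→24T]: running ratio 559/2136, sense +
mesh 5 [42T→12T]: running ratio 3913/4272, sense −
mesh 6 [96T→96T]: running ratio 3913/4272, sense +
ω_out/ω_in = 3913/4272

3913/4272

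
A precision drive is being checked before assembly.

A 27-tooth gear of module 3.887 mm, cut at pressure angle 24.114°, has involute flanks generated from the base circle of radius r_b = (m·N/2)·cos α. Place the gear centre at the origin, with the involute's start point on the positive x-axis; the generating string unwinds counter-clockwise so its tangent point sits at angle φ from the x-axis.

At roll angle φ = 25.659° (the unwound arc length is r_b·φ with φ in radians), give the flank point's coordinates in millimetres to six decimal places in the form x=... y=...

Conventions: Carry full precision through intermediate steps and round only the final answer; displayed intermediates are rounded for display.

x=52.459968 y=1.405360

class = single-mesh tooth geometry [base-circle involute, m = 3.887, 27T]
pitch radius r_p = m·N/2 = 3.887·27/2 = 52.474500
base radius r_b = r_p·cos α = 52.474500·cos 24.114° = 47.895280
roll angle φ = 25.659° = 0.44783403 rad
x = r_b·(cos φ + φ·sin φ) = 52.459968
y = r_b·(sin φ − φ·cos φ) = 1.405360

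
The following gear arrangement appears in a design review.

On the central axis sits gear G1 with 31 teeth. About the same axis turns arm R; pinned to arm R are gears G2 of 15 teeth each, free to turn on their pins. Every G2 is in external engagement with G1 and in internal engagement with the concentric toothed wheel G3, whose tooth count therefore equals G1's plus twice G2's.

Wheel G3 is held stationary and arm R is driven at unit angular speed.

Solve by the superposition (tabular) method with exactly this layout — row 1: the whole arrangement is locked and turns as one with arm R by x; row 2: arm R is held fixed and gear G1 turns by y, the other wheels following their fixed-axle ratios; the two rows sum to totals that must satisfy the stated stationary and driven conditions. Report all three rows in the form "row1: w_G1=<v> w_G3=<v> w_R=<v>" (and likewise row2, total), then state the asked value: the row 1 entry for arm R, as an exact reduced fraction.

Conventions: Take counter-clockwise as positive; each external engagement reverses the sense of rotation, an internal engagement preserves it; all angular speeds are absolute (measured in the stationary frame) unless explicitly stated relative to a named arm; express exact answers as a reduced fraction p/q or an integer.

row1: w_G1=1 w_G3=1 w_R=1
row2: w_G1=61/31 w_G3=-1 w_R=0
total: w_G1=92/31 w_G3=0 w_R=1
asked value: 1

class = planetary set [G3 = 31+2·15 = 61; Willis about the carrier]
row 1 (train locked, turned with arm): all members turn x
row 2 — arm fixed, fixed-axis ratios: sun y, ring −(31/61)·y, arm 0
boundary: total ω_ring = x − (31/61)·y = 0 and total ω_arm = x = 1  ⇒  y = 61/31, x = 1
row 2 ring = −(31/61)·61/31 = -1
totals (row 1 + row 2): sun 1 + 61/31 = 92/31, ring 1 + (-1) = 0, arm 1 + 0 = 1
asked cell (row1, arm) = 1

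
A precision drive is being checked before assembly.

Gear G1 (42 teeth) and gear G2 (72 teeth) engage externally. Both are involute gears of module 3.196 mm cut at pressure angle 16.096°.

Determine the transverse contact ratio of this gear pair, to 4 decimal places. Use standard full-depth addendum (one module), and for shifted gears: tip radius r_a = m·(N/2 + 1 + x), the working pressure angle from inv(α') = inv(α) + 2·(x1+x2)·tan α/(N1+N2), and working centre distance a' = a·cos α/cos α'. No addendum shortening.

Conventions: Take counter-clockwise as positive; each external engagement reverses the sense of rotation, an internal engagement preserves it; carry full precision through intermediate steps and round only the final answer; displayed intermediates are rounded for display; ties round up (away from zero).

recognized (one external pair, fixed centres): single-mesh tooth geometry, m = 3.196, N1 = 42, N2 = 72
base radii: r_b1 = 64.484953, r_b2 = 110.545634
tip radii: r_a1 = 70.312000, r_a2 = 118.252000
no profile shift: α' = α, a' = a
action lengths: √(r_a1²−r_b1²) = 28.026205, √(r_a2²−r_b2²) = 41.990456
base pitch p_b = π·m·cos α = 9.646926
CR = (28.026205 + 41.990456 − 182.172000·sin 16.09600°)/9.646926 = 2.022397
contact ratio ≈ 2.0224

2.0224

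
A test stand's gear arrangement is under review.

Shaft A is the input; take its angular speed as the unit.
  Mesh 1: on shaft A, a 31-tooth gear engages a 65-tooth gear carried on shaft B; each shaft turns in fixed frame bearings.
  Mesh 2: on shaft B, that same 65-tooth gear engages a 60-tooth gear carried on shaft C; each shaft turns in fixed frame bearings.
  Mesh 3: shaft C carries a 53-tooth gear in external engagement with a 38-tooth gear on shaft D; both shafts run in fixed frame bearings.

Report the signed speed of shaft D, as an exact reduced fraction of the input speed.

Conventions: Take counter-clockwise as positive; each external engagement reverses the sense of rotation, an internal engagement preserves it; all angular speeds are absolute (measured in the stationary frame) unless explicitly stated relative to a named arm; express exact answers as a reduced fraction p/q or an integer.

3-mesh fixed-axis compound train (all bearings frame-fixed)
mesh 1 [31T→65T]: |ω|/ω_in = 1×31/65 = 31/65, sense flips to −
mesh 2 [65T→60T]: |ω|/ω_in = (31/65)×65/60 = 31/60, sense flips to +
mesh 3 [53T→38T]: |ω|/ω_in = (31/60)×53/38 = 1643/2280, sense flips to −
signed output speed (× input speed) = -1643/2280

-1643/2280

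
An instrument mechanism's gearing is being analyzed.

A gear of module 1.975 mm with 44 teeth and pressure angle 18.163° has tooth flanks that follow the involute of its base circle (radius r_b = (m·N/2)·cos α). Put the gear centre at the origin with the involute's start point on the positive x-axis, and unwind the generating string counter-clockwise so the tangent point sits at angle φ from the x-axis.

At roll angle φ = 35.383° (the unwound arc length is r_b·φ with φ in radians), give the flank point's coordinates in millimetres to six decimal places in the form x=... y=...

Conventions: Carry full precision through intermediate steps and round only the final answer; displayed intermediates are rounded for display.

x=48.422616 y=3.119131

class = single-mesh tooth geometry [base-circle involute, m = 1.975, 44T]
pitch radius r_p = m·N/2 = 1.975·44/2 = 43.450000
base radius r_b = r_p·cos α = 43.450000·cos 18.163° = 41.285041
roll angle φ = 35.383° = 0.61754985 rad
x = r_b·(cos φ + φ·sin φ) = 48.422616
y = r_b·(sin φ − φ·cos φ) = 3.119131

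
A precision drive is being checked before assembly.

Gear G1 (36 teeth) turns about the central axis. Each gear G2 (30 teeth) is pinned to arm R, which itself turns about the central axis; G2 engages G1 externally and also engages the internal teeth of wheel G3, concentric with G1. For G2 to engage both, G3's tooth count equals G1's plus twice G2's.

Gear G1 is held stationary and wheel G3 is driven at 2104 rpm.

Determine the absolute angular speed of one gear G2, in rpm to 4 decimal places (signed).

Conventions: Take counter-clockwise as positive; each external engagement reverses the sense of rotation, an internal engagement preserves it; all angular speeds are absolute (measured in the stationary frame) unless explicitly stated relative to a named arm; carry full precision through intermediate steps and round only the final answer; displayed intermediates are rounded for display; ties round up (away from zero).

+3366.4000 rpm

recognized (axles ride arm R): planetary set, 36/30/96 teeth
normalise by the input: solve with ω_ring = 1, then scale by 2104 rpm
ring teeth: 36 + 2·30 = 96
36(ω_sun−ω_arm) = −96(ω_ring−ω_arm),  ω_sun = 0, ω_ring = 1
36(0−ω_arm) = −96(1−ω_arm)  ⇒  132·ω_arm = 96  ⇒  ω_arm = 8/11
sun–planet mesh: 36·(0−8/11) = −30·(ω_p−ω_arm)  ⇒  ω_p−ω_arm = 48/55
ω_p = 8/11 + 48/55 = 8/5
scale: ω_p = 8/5 × 2104 rpm = +3366.4000 rpm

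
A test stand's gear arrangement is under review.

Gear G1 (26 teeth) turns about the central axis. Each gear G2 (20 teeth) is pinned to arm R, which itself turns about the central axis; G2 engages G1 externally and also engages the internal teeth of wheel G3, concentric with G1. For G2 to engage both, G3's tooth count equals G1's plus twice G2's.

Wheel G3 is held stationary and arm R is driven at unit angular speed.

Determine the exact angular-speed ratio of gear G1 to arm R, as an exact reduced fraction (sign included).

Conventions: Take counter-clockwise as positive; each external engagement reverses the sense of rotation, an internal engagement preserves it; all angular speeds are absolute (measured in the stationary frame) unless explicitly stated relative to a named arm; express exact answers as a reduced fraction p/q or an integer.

46/13

topology: planetary set — G1 26T / G2 20T / G3 66T, arm = carrier (Willis)
ring teeth: 26 + 2·20 = 66
26(ω_sun−ω_arm) = −66(ω_ring−ω_arm),  ω_ring = 0, ω_arm = 1
ω_sun = 1 − (66/26)(0−1) = 46/13
ω_out/ω_in = 46/13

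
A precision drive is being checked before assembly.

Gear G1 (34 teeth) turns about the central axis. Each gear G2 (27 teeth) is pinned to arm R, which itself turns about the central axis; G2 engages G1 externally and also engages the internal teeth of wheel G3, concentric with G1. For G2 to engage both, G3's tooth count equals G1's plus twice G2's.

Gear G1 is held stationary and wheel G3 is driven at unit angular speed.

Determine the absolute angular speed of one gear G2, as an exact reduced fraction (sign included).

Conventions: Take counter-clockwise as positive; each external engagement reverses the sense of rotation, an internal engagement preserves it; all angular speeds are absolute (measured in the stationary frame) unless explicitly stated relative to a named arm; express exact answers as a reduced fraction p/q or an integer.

class = planetary set [G3 = 34+2·27 = 88; Willis about the carrier]
ring teeth: 34 + 2·27 = 88
34(ω_sun−ω_arm) = −88(ω_ring−ω_arm),  ω_sun = 0, ω_ring = 1
34(0−ω_arm) = −88(1−ω_arm)  ⇒  122·ω_arm = 88  ⇒  ω_arm = 44/61
sun–planet mesh: 34·(0−44/61) = −27·(ω_p−ω_arm)  ⇒  ω_p−ω_arm = 1496/1647
ω_p = 44/61 + 1496/1647 = 44/27
exact speed ratio = 44/27

44/27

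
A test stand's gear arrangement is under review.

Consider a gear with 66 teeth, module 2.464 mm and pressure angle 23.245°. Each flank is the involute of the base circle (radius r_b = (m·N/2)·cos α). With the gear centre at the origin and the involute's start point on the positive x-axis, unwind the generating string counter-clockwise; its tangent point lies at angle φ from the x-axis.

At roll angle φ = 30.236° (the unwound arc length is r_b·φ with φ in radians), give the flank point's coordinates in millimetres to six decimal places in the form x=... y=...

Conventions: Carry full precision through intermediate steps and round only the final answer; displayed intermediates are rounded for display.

x=84.401464 y=3.559005

single-mesh involute tooth geometry (66T wheel at module 2.464)
pitch radius r_p = m·N/2 = 2.464·66/2 = 81.312000
base radius r_b = r_p·cos α = 81.312000·cos 23.245° = 74.711552
roll angle φ = 30.236° = 0.52771775 rad
x = r_b·(cos φ + φ·sin φ) = 84.401464
y = r_b·(sin φ − φ·cos φ) = 3.559005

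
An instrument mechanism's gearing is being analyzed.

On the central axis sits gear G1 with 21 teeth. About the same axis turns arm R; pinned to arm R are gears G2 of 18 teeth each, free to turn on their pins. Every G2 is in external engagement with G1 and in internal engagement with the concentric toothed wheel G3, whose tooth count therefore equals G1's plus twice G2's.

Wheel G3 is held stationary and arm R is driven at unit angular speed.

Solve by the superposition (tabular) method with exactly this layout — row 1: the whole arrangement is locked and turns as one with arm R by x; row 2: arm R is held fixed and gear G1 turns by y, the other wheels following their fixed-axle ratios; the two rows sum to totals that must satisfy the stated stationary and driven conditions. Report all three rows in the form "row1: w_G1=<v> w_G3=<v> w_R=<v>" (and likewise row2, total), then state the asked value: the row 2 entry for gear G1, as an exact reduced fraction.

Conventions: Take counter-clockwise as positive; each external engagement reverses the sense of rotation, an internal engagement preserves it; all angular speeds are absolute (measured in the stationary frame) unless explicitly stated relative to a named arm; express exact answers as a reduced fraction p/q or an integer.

row1: w_G1=1 w_G3=1 w_R=1
row2: w_G1=19/7 w_G3=-1 w_R=0
total: w_G1=26/7 w_G3=0 w_R=1
asked value: 19/7

planetary set (21T centre, 18T on arm, 57T internal) — Willis relation
superposition row 1 [locked train]: every member turns x
superposition row 2 [arm held]: sun y, ring −(21/57)·y, arm 0
boundary: total ω_ring = x − (21/57)·y = 0 and total ω_arm = x = 1  ⇒  y = 19/7, x = 1
row 2 ring = −(21/57)·19/7 = -1
totals (row 1 + row 2): sun 1 + 19/7 = 26/7, ring 1 + (-1) = 0, arm 1 + 0 = 1
asked cell (row2, sun) = 19/7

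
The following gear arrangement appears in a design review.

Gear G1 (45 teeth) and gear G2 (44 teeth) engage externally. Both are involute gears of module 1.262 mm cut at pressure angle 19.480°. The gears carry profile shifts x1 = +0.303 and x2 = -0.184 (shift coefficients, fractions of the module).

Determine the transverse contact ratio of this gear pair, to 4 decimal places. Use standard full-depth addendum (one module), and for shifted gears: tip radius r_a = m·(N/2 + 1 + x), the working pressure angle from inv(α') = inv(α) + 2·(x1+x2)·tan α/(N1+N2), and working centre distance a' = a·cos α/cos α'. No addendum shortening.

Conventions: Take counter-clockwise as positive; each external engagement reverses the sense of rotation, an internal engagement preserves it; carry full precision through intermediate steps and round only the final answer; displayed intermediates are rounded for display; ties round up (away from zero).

class = single-mesh tooth geometry [involute pair 45T × 44T, m = 1.262]
base radii: r_b1 = 26.769612, r_b2 = 26.174732
tip radii: r_a1 = 30.039386, r_a2 = 28.793792
inv(α') = inv(19.480°) + 2·(+0.303-0.184)·tan α/(45+44) = 0.01468156  ⇒  α' = 19.90312°
a' = a·cos α / cos α' = 56.1590·cos 19.480°/cos 19.90312° = 56.307621
action lengths: √(r_a1²−r_b1²) = 13.629108, √(r_a2²−r_b2²) = 11.998578
base pitch p_b = π·m·cos α = 3.737743
CR = (13.629108 + 11.998578 − 56.307621·sin 19.90312°)/3.737743 = 1.728005
contact ratio ≈ 1.7280

1.7280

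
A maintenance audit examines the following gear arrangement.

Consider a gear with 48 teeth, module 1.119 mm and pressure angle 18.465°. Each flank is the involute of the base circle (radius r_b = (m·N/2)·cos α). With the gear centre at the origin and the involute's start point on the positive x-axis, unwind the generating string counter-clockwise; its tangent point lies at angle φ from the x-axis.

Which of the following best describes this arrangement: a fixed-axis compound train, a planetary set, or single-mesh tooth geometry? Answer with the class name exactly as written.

single-mesh tooth geometry

topology: single-mesh involute geometry — m = 1.119, N = 48
classification: single-mesh tooth geometry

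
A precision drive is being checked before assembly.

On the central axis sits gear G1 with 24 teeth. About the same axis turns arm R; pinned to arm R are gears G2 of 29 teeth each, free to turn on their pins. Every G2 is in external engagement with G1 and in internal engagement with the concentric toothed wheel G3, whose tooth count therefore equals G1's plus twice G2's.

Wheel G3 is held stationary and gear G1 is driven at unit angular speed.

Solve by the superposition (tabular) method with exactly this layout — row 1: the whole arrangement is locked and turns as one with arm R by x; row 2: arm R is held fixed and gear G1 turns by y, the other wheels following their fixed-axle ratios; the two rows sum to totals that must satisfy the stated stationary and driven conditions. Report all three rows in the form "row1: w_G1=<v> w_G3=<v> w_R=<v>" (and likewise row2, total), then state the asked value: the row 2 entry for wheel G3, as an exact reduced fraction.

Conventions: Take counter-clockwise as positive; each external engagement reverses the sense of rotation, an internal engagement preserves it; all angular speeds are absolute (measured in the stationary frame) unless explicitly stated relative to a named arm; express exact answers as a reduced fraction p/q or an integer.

row1: w_G1=12/53 w_G3=12/53 w_R=12/53
row2: w_G1=41/53 w_G3=-12/53 w_R=0
total: w_G1=1 w_G3=0 w_R=12/53
asked value: -12/53

topology: planetary set — G1 24T / G2 29T / G3 82T, arm = carrier (Willis)
row 1 (train locked, turned with arm): all members turn x
row 2 — arm fixed, fixed-axis ratios: sun y, ring −(24/82)·y, arm 0
boundary: total ω_ring = x − (24/82)·y = 0 and total ω_sun = x + y = 1  ⇒  y = 41/53, x = 12/53
row 2 ring = −(24/82)·41/53 = -12/53
totals (row 1 + row 2): sun 12/53 + 41/53 = 1, ring 12/53 + (-12/53) = 0, arm 12/53 + 0 = 12/53
asked cell (row2, ring) = -12/53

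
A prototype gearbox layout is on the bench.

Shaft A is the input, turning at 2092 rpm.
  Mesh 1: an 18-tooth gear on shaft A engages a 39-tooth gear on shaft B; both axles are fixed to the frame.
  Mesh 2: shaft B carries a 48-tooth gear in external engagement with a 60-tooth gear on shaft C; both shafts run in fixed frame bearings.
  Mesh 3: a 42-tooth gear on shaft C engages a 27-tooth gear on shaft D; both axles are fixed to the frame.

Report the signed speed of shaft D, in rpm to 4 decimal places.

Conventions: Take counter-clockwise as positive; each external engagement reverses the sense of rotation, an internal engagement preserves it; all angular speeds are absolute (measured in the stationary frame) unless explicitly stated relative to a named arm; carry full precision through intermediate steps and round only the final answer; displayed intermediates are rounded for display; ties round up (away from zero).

-1201.5590 rpm

recognized (4 fixed axles, 3 meshes): fixed-axis compound train
mesh 1 [18T→39T]: ω = 2092.0000×18/39 = 965.5385 rpm, sense flips to −
mesh 2 [48T→60T]: ω = 965.5385×48/60 = 772.4308 rpm, sense flips to +
mesh 3 [42T→27T]: ω = 772.4308×42/27 = 1201.5590 rpm, sense flips to −
signed output speed = -1201.5590 rpm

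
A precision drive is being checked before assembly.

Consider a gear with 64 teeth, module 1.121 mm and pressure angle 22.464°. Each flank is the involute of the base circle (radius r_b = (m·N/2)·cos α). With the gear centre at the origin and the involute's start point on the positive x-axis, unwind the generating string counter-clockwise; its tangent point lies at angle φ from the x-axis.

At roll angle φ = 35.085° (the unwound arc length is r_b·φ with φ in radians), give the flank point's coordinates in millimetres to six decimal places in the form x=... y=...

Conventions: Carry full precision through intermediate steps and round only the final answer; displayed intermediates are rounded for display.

recognized (one wheel, involute flank): single-mesh tooth geometry, m = 1.121, N = 64
pitch radius r_p = m·N/2 = 1.121·64/2 = 35.872000
base radius r_b = r_p·cos α = 35.872000·cos 22.464° = 33.150025
roll angle φ = 35.085° = 0.61234877 rad
x = r_b·(cos φ + φ·sin φ) = 38.794573
y = r_b·(sin φ − φ·cos φ) = 2.443353

x=38.794573 y=2.443353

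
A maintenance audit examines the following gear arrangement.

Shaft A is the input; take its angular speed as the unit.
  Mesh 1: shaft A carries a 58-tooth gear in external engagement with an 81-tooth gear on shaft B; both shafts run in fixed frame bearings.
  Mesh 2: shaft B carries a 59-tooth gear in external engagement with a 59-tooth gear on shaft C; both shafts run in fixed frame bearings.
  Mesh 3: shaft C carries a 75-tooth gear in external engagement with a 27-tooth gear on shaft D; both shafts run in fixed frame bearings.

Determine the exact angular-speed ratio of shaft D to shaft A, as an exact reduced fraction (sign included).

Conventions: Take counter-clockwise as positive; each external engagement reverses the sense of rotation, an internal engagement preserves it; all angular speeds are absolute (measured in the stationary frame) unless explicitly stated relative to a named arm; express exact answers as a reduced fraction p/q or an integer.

class = fixed-axis compound train [3 meshes; 3 ratios multiply, 3 sense flips]
mesh 1 [58T→81T]: running ratio 58/81, sense −
mesh 2 [59T→59T]: running ratio 58/81, sense +
mesh 3 [75T→27T]: running ratio 1450/729, sense −
ω_out/ω_in = -1450/729

-1450/729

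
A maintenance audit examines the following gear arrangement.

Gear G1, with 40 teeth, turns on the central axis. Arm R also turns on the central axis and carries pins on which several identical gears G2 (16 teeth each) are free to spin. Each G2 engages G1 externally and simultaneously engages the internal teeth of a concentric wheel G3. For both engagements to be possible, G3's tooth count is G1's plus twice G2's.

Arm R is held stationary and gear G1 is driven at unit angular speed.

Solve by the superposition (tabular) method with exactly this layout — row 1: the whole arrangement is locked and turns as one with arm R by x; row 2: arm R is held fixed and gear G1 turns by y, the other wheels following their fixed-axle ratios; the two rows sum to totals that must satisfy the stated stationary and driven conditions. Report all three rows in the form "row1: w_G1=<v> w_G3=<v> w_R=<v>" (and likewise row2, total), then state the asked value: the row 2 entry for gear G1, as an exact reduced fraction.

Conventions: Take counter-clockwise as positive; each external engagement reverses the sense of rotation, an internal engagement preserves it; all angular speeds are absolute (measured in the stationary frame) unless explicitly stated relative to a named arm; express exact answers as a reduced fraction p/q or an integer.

row1: w_G1=0 w_G3=0 w_R=0
row2: w_G1=1 w_G3=-5/9 w_R=0
total: w_G1=1 w_G3=-5/9 w_R=0
asked value: 1

recognized (axles ride arm R): planetary set, 40/16/72 teeth
row 1 — lock + rotate with arm: ω_sun = ω_ring = ω_arm = x
row 2 — arm fixed, fixed-axis ratios: sun y, ring −(40/72)·y, arm 0
boundary: total ω_arm = x = 0 and total ω_sun = x + y = 1  ⇒  y = 1, x = 0
row 2 ring = −(40/72)·1 = -5/9
totals (row 1 + row 2): sun 0 + 1 = 1, ring 0 + (-5/9) = -5/9, arm 0 + 0 = 0
asked cell (row2, sun) = 1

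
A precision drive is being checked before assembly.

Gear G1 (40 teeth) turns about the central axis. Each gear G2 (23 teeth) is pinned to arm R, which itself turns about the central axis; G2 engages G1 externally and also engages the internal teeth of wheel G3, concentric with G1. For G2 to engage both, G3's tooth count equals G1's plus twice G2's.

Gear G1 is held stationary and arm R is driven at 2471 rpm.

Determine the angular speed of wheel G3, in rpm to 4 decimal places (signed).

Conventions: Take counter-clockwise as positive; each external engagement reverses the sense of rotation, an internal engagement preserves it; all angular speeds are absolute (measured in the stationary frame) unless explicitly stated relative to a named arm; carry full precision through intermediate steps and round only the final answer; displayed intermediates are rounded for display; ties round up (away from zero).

+3620.3023 rpm

planetary set (40T centre, 23T on arm, 86T internal) — Willis relation
normalise by the input: solve with ω_arm = 1, then scale by 2471 rpm
ring teeth: 40 + 2·23 = 86
40(ω_sun−ω_arm) = −86(ω_ring−ω_arm),  ω_sun = 0, ω_arm = 1
ω_ring = 1 − (40/86)(0−1) = 63/43
scale: ω_ring = 63/43 × 2471 rpm = +3620.3023 rpm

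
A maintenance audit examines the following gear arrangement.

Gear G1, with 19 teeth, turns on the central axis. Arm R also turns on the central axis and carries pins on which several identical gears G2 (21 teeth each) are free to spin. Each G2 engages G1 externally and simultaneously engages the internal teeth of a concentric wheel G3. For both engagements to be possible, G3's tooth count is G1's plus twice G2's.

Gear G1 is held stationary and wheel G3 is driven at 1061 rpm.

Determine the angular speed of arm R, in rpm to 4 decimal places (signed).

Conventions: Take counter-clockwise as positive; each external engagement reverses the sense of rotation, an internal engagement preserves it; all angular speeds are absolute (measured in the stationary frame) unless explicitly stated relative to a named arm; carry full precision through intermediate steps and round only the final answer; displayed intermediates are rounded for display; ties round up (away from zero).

+809.0125 rpm

class = planetary set [G3 = 19+2·21 = 61; Willis about the carrier]
normalise by the input: solve with ω_ring = 1, then scale by 1061 rpm
ring teeth: 19 + 2·21 = 61
19(ω_sun−ω_arm) = −61(ω_ring−ω_arm),  ω_sun = 0, ω_ring = 1
19(0−ω_arm) = −61(1−ω_arm)  ⇒  80·ω_arm = 61  ⇒  ω_arm = 61/80
scale: ω_arm = 61/80 × 1061 rpm = +809.0125 rpm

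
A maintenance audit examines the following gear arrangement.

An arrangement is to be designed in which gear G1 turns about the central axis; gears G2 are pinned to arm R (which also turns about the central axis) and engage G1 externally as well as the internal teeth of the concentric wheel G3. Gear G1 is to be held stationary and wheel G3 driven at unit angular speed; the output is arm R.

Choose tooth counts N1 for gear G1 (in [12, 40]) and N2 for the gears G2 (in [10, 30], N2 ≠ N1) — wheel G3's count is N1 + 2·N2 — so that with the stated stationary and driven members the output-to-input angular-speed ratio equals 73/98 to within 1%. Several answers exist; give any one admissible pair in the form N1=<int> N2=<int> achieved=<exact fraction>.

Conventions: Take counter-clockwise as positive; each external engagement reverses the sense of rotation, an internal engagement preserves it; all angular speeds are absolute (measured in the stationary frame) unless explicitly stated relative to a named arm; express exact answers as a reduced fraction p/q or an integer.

design class (target 73/98): planetary set
Willis with ω_sun = 0: ω_arm/ω_ring = N3/(N1+N3); set equal to 73/98  ⇒  N3/N1 = (73/98)/(1 − 73/98) = 73/25
N3 = N1 + 2·N2  ⇒  N2/N1 = (N3/N1 − 1)/2 = (73/25 − 1)/2 = 24/25
smallest multiple with N1 ≥ 12 and N2 ≥ 10: k = 1  ⇒  N1 = 1·25 = 25, N2 = 1·24 = 24 (N1 ≤ 40, N2 ≤ 30, N2 ≠ N1 ✓), N3 = 25 + 2·24 = 73
check: N3/(N1+N3) with N1 = 25, N3 = 73 gives 73/98; |achieved − target| = 0 ≤ 73/9800 ✓

N1=25 N2=24 achieved=73/98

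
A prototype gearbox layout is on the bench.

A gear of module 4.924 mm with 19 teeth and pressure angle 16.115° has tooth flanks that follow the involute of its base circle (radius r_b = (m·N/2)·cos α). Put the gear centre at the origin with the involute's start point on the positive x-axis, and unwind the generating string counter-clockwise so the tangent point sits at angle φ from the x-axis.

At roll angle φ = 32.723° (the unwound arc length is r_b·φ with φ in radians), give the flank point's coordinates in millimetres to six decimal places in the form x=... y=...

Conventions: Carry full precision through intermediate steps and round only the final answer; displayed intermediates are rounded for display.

x=51.682313 y=2.700660

recognized (one wheel, involute flank): single-mesh tooth geometry, m = 4.924, N = 19
pitch radius r_p = m·N/2 = 4.924·19/2 = 46.778000
base radius r_b = r_p·cos α = 46.778000·cos 16.115° = 44.939930
roll angle φ = 32.723° = 0.57112409 rad
x = r_b·(cos φ + φ·sin φ) = 51.682313
y = r_b·(sin φ − φ·cos φ) = 2.700660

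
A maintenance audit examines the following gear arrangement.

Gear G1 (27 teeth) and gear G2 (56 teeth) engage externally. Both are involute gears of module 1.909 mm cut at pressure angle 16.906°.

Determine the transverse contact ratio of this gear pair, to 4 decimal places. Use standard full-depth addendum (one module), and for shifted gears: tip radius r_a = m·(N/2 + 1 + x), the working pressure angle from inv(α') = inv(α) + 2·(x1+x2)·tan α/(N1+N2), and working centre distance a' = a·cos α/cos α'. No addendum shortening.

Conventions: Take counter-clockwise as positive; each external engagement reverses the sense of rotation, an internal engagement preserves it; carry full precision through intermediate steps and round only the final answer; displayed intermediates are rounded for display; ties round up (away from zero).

1.8712

single-mesh involute tooth geometry (27T engaging 56T at module 1.909)
base radii: r_b1 = 24.657737, r_b2 = 51.141972
tip radii: r_a1 = 27.680500, r_a2 = 55.361000
no profile shift: α' = α, a' = a
action lengths: √(r_a1²−r_b1²) = 12.578001, √(r_a2²−r_b2²) = 21.197618
base pitch p_b = π·m·cos α = 5.738116
CR = (12.578001 + 21.197618 − 79.223500·sin 16.90600°)/5.738116 = 1.871213
contact ratio ≈ 1.8712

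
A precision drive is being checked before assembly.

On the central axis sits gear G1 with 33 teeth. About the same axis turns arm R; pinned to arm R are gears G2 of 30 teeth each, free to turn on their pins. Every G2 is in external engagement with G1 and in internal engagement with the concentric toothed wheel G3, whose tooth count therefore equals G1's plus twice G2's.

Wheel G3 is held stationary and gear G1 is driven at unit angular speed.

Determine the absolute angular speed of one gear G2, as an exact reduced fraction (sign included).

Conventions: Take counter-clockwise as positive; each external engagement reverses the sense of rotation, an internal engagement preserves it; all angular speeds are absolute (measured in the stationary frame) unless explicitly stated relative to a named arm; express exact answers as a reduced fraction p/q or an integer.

-11/20

recognized (axles ride arm R): planetary set, 33/30/93 teeth
ring teeth: 33 + 2·30 = 93
33(ω_sun−ω_arm) = −93(ω_ring−ω_arm),  ω_ring = 0, ω_sun = 1
33(1−ω_arm) = −93(0−ω_arm)  ⇒  126·ω_arm = 33  ⇒  ω_arm = 11/42
sun–planet mesh: 33·(1−11/42) = −30·(ω_p−ω_arm)  ⇒  ω_p−ω_arm = -341/420
ω_p = 11/42 − 341/420 = -11/20
exact speed ratio = -11/20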